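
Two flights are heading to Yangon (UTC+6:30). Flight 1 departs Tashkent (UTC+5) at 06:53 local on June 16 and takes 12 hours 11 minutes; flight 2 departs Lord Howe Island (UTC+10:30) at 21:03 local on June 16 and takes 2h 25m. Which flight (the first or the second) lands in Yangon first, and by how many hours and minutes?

the second, by 1 hour 6 minutes

Flight 1 in UTC: 06:53 − 5:00 = 01:53 on Jun 16.
+12 hours and 11 minutes → arrive 14:04 UTC on Jun 16.
Flight 2 in UTC: 21:03 − 10:30 = 10:33 on Jun 16.
+2 hours 25 minutes → arrive 12:58 UTC on Jun 16.
Flight 2 lands earlier by 1 hour 6 minutes.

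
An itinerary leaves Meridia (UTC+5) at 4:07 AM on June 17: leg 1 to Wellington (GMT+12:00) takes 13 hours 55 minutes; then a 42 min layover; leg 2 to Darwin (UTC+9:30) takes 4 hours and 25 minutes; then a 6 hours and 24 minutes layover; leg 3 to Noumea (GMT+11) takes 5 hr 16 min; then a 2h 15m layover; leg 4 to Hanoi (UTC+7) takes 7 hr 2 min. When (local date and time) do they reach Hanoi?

Convert departure to UTC: 4:07 AM − 5:00 = 11:07 PM UTC on Jun 16.
Add 13 hours and 55 minutes leg 1 → 1:02 PM UTC (Jun 17).
Add 42 minutes layover in Wellington → 1:44 PM UTC.
Add 4 hours 25 minutes leg 2 → 6:09 PM UTC.
Add 6 hours and 24 minutes layover in Darwin → 12:33 AM UTC (Jun 18).
Add 5 hours 16 minutes leg 3 → 5:49 AM UTC.
Add 2 hours 15 minutes layover in Noumea → 8:04 AM UTC.
Add 7 hours 2 minutes leg 4 → 3:06 PM UTC.
Hanoi is UTC+7:00, so local arrival = 3:06 PM + 7:00 = 10:06 PM on Jun 18.

10:06 PM on Jun 18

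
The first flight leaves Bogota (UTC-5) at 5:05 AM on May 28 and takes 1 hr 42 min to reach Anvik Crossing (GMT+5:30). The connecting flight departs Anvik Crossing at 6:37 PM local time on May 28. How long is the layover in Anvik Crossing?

Convert departure to UTC: 5:05 AM + 5:00 = 10:05 AM UTC on May 28.
Add 1 hour 42 minutes flight time → 11:47 AM UTC.
Anvik Crossing is UTC+5:30, so local arrival = 11:47 AM + 5:30 = 5:17 PM on May 28.
Layover = 6:37 PM − 5:17 PM = 1 hour 20 minutes.

1 hour 20 minutes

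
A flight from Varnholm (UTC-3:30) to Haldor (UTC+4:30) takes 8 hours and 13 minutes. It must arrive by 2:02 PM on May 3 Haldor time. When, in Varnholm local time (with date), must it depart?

9:49 PM on May 2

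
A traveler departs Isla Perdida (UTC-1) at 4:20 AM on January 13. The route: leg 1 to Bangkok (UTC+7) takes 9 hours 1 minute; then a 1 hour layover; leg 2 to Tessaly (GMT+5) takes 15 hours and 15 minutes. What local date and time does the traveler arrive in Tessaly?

11:36 AM on January 14

Convert departure to UTC: 4:20 AM + 1:00 = 5:20 AM UTC on Jan 13.
Add 9 hours 1 minute leg 1 → 2:21 PM UTC.
Add 1 hour layover in Bangkok → 3:21 PM UTC.
Add 15 hours and 15 minutes leg 2 → 6:36 AM UTC (Jan 14).
Tessaly is UTC+5:00, so local arrival = 6:36 AM + 5:00 = 11:36 AM on Jan 14.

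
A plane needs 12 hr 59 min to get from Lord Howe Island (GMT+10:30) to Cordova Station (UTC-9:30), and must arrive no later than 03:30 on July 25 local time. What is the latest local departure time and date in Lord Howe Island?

Target arrival in UTC: 03:30 + 9:30 = 13:00 on Jul 25.
Subtract 12 hours 59 minutes → departure 00:01 UTC on Jul 25.
Lord Howe Island is UTC+10:30: 00:01 + 10:30 = 10:31 on Jul 25.

10:31 on Jul 25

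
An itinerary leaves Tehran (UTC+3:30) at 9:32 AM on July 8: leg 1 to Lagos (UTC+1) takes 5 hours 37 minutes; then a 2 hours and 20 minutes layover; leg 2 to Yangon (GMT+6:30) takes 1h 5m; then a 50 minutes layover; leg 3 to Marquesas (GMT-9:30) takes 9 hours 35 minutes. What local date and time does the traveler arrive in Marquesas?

Convert departure to UTC: 9:32 AM − 3:30 = 6:02 AM UTC on Jul 8.
Add 5 hours 37 minutes leg 1 → 11:39 AM UTC.
Add 2 hours 20 minutes layover in Lagos → 1:59 PM UTC.
Add 1 hour 5 minutes leg 2 → 3:04 PM UTC.
Add 50 minutes layover in Yangon → 3:54 PM UTC.
Add 9 hours 35 minutes leg 3 → 1:29 AM UTC (Jul 9).
Marquesas is UTC−9:30, so local arrival = 1:29 AM − 9:30 = 3:59 PM on Jul 8.

3:59 PM on Jul 8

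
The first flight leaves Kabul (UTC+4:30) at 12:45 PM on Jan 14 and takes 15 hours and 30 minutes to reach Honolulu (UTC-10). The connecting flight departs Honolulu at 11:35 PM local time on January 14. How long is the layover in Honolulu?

9 hours 50 minutes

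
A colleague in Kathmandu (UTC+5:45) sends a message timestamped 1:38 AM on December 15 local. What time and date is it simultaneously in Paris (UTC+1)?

8:53 PM on December 14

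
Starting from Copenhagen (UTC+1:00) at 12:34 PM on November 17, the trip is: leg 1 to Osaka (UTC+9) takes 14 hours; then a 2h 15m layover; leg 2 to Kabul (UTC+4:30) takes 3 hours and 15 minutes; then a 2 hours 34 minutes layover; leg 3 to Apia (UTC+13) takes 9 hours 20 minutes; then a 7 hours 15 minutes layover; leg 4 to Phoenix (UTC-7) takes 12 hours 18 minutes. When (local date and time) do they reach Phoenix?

7:31 AM on November 19

Convert departure to UTC: 12:34 PM − 1:00 = 11:34 AM UTC on Nov 17.
Add 14 hours leg 1 → 1:34 AM UTC (Nov 18).
Add 2 hours 15 minutes layover in Osaka → 3:49 AM UTC.
Add 3 hours and 15 minutes leg 2 → 7:04 AM UTC.
Add 2 hours and 34 minutes layover in Kabul → 9:38 AM UTC.
Add 9 hours 20 minutes leg 3 → 6:58 PM UTC.
Add 7 hours 15 minutes layover in Apia → 2:13 AM UTC (Nov 19).
Add 12 hours 18 minutes leg 4 → 2:31 PM UTC.
Phoenix is UTC−7:00, so local arrival = 2:31 PM − 7:00 = 7:31 AM on Nov 19.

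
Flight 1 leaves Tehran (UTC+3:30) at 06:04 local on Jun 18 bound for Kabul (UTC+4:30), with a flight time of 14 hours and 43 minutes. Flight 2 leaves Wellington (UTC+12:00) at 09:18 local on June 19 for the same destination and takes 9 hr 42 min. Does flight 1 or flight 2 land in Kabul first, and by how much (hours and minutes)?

the first, by 13 hours 43 minutes

Flight 1 in UTC: 06:04 − 3:30 = 02:34 on Jun 18.
+14 hours and 43 minutes → arrive 17:17 UTC on Jun 18.
Flight 2 in UTC: 09:18 − 12:00 = 21:18 on Jun 18.
+9 hours and 42 minutes → arrive 07:00 UTC on Jun 19.
Flight 1 lands earlier by 13 hours 43 minutes.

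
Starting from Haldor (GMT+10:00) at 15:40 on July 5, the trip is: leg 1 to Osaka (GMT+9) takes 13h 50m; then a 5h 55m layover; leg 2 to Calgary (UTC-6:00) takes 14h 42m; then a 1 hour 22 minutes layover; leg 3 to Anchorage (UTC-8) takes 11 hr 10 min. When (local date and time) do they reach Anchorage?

Convert departure to UTC: 15:40 − 10:00 = 05:40 UTC on Jul 5.
Add 13 hours 50 minutes leg 1 → 19:30 UTC.
Add 5 hours and 55 minutes layover in Osaka → 01:25 UTC (Jul 6).
Add 14 hours 42 minutes leg 2 → 16:07 UTC.
Add 1 hour and 22 minutes layover in Calgary → 17:29 UTC.
Add 11 hours 10 minutes leg 3 → 04:39 UTC (Jul 7).
Anchorage is UTC−8:00, so local arrival = 04:39 − 8:00 = 20:39 on Jul 6.

20:39 on Jul 6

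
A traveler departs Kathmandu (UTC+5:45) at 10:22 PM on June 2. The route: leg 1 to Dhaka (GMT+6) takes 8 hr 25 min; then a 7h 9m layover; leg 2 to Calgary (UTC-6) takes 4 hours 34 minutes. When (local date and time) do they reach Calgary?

Convert departure to UTC: 10:22 PM − 5:45 = 4:37 PM UTC on Jun 2.
Add 8 hours 25 minutes leg 1 → 1:02 AM UTC (Jun 3).
Add 7 hours 9 minutes layover in Dhaka → 8:11 AM UTC.
Add 4 hours and 34 minutes leg 2 → 12:45 PM UTC.
Calgary is UTC−6:00, so local arrival = 12:45 PM − 6:00 = 6:45 AM on Jun 3.

6:45 AM on June 3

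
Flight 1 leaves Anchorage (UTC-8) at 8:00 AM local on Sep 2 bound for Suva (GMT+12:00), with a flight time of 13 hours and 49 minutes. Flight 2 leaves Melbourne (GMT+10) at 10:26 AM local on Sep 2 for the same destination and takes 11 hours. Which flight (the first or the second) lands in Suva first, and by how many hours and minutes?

Flight 1 in UTC: 8:00 AM + 8:00 = 4:00 PM on Sep 2.
+13 hours and 49 minutes → arrive 5:49 AM UTC on Sep 3.
Flight 2 in UTC: 10:26 AM − 10:00 = 12:26 AM on Sep 2.
+11 hours → arrive 11:26 AM UTC on Sep 2.
Flight 2 lands earlier by 18 hours 23 minutes.

the second, by 18 hours 23 minutes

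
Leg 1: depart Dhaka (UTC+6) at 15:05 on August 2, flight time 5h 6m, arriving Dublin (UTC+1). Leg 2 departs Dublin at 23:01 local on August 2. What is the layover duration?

7 hours 50 minutes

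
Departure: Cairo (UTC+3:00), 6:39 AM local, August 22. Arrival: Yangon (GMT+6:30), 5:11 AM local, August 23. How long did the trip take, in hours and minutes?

19 hours 2 minutes

Departure in UTC: 6:39 AM − 3:00 = 3:39 AM on Aug 22.
Arrival in UTC: 5:11 AM − 6:30 = 10:41 PM on Aug 22.
Elapsed = 10:41 PM − 3:39 AM = 19 hours 2 minutes.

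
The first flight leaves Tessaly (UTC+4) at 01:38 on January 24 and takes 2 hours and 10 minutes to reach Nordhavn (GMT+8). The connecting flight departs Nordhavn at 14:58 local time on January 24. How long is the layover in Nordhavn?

Convert departure to UTC: 01:38 − 4:00 = 21:38 UTC on Jan 23.
Add 2 hours 10 minutes flight time → 23:48 UTC.
Nordhavn is UTC+8:00, so local arrival = 23:48 + 8:00 = 07:48 on Jan 24.
Layover = 14:58 − 07:48 = 7 hours 10 minutes.

7 hours 10 minutes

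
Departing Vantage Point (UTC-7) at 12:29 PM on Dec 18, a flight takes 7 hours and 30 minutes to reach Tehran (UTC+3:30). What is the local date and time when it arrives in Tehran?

Convert departure to UTC: 12:29 PM + 7:00 = 7:29 PM UTC on Dec 18.
Add 7 hours and 30 minutes travel time → 2:59 AM UTC (Dec 19).
Tehran is UTC+3:30, so local arrival = 2:59 AM + 3:30 = 6:29 AM on Dec 19.

6:29 AM on December 19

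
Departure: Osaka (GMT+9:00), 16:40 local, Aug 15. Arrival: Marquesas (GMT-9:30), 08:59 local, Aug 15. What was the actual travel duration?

10 hours 49 minutes

Marquesas is 18:30 behind Osaka.
Clock-face elapsed time (ignoring zones) is −7 hours 41 minutes.
Actual elapsed = −7 hours 41 minutes + 18:30 = 10 hours 49 minutes.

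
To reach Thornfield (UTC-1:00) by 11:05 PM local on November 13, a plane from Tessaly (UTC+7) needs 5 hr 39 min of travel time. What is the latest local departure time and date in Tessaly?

1:26 AM on November 14

Target arrival in UTC: 11:05 PM + 1:00 = 12:05 AM on Nov 14.
Subtract 5 hours 39 minutes → departure 6:26 PM UTC on Nov 13.
Tessaly is UTC+7:00: 6:26 PM + 7:00 = 1:26 AM on Nov 14.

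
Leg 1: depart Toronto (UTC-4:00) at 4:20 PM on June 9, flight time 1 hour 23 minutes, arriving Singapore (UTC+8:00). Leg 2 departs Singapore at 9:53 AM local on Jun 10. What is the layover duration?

4 hours 10 minutes

Convert departure to UTC: 4:20 PM + 4:00 = 8:20 PM UTC on Jun 9.
Add 1 hour and 23 minutes flight time → 9:43 PM UTC.
Singapore is UTC+8:00, so local arrival = 9:43 PM + 8:00 = 5:43 AM on Jun 10.
Layover = 9:53 AM − 5:43 AM = 4 hours 10 minutes.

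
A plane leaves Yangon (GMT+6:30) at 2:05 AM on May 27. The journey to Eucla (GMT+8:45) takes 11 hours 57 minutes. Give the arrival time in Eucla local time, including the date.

4:17 PM on May 27

Eucla is 2:15 ahead of Yangon.
After 11 hours 57 minutes it is 2:02 PM in Yangon.
Shift by the zone difference: 2:02 PM + 2:15 = 4:17 PM on May 27 in Eucla.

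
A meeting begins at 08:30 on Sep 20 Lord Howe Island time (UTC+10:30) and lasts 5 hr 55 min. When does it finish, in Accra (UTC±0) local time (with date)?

03:55 on September 20

Accra is 10:30 behind Lord Howe Island.
After 5 hours and 55 minutes it is 14:25 in Lord Howe Island.
Shift by the zone difference: 14:25 − 10:30 = 03:55 on Sep 20 in Accra.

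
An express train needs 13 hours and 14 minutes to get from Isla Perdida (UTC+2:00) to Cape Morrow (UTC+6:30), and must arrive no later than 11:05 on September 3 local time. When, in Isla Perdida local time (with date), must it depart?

17:21 on September 2

Target arrival in UTC: 11:05 − 6:30 = 04:35 on Sep 3.
Subtract 13 hours and 14 minutes → departure 15:21 UTC on Sep 2.
Isla Perdida is UTC+2:00: 15:21 + 2:00 = 17:21 on Sep 2.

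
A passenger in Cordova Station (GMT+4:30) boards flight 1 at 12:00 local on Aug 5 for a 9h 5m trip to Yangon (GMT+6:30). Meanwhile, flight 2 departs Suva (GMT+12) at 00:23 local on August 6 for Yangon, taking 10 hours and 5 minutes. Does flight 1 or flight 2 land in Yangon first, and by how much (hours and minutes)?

Flight 1 in UTC: 12:00 − 4:30 = 07:30 on Aug 5.
+9 hours 5 minutes → arrive 16:35 UTC on Aug 5.
Flight 2 in UTC: 00:23 − 12:00 = 12:23 on Aug 5.
+10 hours and 5 minutes → arrive 22:28 UTC on Aug 5.
Flight 1 lands earlier by 5 hours 53 minutes.

the first, by 5 hours 53 minutes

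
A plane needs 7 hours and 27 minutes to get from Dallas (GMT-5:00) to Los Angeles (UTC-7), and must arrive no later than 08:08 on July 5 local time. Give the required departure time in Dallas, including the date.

Target arrival in UTC: 08:08 + 7:00 = 15:08 on Jul 5.
Subtract 7 hours and 27 minutes → departure 07:41 UTC on Jul 5.
Dallas is UTC−5:00: 07:41 − 5:00 = 02:41 on Jul 5.

02:41 on July 5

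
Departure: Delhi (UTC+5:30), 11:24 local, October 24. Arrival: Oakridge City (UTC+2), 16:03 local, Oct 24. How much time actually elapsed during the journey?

Departure in UTC: 11:24 − 5:30 = 05:54 on Oct 24.
Arrival in UTC: 16:03 − 2:00 = 14:03 on Oct 24.
Elapsed = 14:03 − 05:54 = 8 hours 9 minutes.

8 hours 9 minutes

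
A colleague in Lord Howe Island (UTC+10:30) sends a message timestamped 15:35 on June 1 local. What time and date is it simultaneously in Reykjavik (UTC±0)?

Reykjavik is 10:30 behind Lord Howe Island.
Shift by the zone difference: 15:35 − 10:30 = 05:05 on Jun 1 in Reykjavik.

05:05 on Jun 1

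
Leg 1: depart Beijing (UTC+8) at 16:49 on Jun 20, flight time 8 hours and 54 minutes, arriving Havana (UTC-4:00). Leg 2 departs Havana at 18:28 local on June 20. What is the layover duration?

Convert departure to UTC: 16:49 − 8:00 = 08:49 UTC on Jun 20.
Add 8 hours 54 minutes flight time → 17:43 UTC.
Havana is UTC−4:00, so local arrival = 17:43 − 4:00 = 13:43 on Jun 20.
Layover = 18:28 − 13:43 = 4 hours 45 minutes.

4 hours 45 minutes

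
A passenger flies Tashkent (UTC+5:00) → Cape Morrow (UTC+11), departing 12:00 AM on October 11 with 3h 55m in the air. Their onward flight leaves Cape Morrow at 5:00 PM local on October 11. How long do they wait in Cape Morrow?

7 hours 5 minutes

Convert departure to UTC: 12:00 AM − 5:00 = 7:00 PM UTC on Oct 10.
Add 3 hours 55 minutes flight time → 10:55 PM UTC.
Cape Morrow is UTC+11:00, so local arrival = 10:55 PM + 11:00 = 9:55 AM on Oct 11.
Layover = 5:00 PM − 9:55 AM = 7 hours 5 minutes.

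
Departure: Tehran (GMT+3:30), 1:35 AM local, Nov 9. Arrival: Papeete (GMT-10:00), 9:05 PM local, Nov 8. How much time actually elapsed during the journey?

Papeete is 13:30 behind Tehran.
Clock-face elapsed time (ignoring zones) is −4 hours 30 minutes.
Actual elapsed = −4 hours 30 minutes + 13:30 = 9 hours.

9 hours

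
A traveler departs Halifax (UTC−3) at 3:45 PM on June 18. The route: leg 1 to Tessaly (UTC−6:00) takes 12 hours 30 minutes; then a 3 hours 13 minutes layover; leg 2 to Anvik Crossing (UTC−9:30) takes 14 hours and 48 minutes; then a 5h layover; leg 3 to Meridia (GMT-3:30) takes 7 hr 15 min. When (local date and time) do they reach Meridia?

10:01 AM on Jun 20

Convert departure to UTC: 3:45 PM + 3:00 = 6:45 PM UTC on Jun 18.
Add 12 hours 30 minutes leg 1 → 7:15 AM UTC (Jun 19).
Add 3 hours 13 minutes layover in Tessaly → 10:28 AM UTC.
Add 14 hours 48 minutes leg 2 → 1:16 AM UTC (Jun 20).
Add 5 hours layover in Anvik Crossing → 6:16 AM UTC.
Add 7 hours and 15 minutes leg 3 → 1:31 PM UTC.
Meridia is UTC−3:30, so local arrival = 1:31 PM − 3:30 = 10:01 AM on Jun 20.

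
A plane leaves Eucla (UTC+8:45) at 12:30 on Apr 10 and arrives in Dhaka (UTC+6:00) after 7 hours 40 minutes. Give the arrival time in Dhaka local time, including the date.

Convert departure to UTC: 12:30 − 8:45 = 03:45 UTC on Apr 10.
Add 7 hours 40 minutes travel time → 11:25 UTC.
Dhaka is UTC+6:00, so local arrival = 11:25 + 6:00 = 17:25 on Apr 10.

17:25 on April 10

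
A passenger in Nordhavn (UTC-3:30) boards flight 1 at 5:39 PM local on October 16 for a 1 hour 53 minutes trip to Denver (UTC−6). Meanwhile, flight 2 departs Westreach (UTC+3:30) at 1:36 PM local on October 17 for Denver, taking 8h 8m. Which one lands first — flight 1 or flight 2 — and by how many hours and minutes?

Flight 1 in UTC: 5:39 PM + 3:30 = 9:09 PM on Oct 16.
+1 hour 53 minutes → arrive 11:02 PM UTC on Oct 16.
Flight 2 in UTC: 1:36 PM − 3:30 = 10:06 AM on Oct 17.
+8 hours 8 minutes → arrive 6:14 PM UTC on Oct 17.
Flight 1 lands earlier by 19 hours 12 minutes.

the first, by 19 hours 12 minutes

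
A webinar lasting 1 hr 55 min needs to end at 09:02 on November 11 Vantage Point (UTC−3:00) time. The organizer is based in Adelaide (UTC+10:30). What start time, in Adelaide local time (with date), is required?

20:37 on Nov 11

Target end time in UTC: 09:02 + 3:00 = 12:02 on Nov 11.
Subtract 1 hour and 55 minutes → start 10:07 UTC on Nov 11.
Adelaide is UTC+10:30: 10:07 + 10:30 = 20:37 on Nov 11.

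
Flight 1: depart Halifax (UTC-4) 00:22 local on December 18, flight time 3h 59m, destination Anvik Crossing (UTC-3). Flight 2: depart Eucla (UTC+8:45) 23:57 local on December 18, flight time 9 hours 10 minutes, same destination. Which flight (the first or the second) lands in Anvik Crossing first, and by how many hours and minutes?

the first, by 16 hours 1 minute

Flight 1 in UTC: 00:22 + 4:00 = 04:22 on Dec 18.
+3 hours 59 minutes → arrive 08:21 UTC on Dec 18.
Flight 2 in UTC: 23:57 − 8:45 = 15:12 on Dec 18.
+9 hours 10 minutes → arrive 00:22 UTC on Dec 19.
Flight 1 lands earlier by 16 hours 1 minute.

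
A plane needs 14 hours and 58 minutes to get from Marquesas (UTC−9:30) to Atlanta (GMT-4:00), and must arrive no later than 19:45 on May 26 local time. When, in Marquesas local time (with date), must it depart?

23:17 on May 25

Target arrival in UTC: 19:45 + 4:00 = 23:45 on May 26.
Subtract 14 hours 58 minutes → departure 08:47 UTC on May 26.
Marquesas is UTC−9:30: 08:47 − 9:30 = 23:17 on May 25.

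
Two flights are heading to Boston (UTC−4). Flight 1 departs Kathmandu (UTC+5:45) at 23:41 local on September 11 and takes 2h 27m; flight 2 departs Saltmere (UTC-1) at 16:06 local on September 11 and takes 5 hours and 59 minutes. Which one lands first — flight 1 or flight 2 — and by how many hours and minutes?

Flight 1 in UTC: 23:41 − 5:45 = 17:56 on Sep 11.
+2 hours and 27 minutes → arrive 20:23 UTC on Sep 11.
Flight 2 in UTC: 16:06 + 1:00 = 17:06 on Sep 11.
+5 hours 59 minutes → arrive 23:05 UTC on Sep 11.
Flight 1 lands earlier by 2 hours 42 minutes.

the first, by 2 hours 42 minutes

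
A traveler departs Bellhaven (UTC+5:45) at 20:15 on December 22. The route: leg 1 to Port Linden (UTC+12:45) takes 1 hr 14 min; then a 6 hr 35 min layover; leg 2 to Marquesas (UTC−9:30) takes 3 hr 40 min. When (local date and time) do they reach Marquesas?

Convert departure to UTC: 20:15 − 5:45 = 14:30 UTC on Dec 22.
Add 1 hour 14 minutes leg 1 → 15:44 UTC.
Add 6 hours and 35 minutes layover in Port Linden → 22:19 UTC.
Add 3 hours 40 minutes leg 2 → 01:59 UTC (Dec 23).
Marquesas is UTC−9:30, so local arrival = 01:59 − 9:30 = 16:29 on Dec 22.

16:29 on December 22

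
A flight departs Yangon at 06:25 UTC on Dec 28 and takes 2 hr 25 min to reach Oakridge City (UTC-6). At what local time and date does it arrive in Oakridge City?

Departure is given in UTC: 06:25 on Dec 28.
Add 2 hours and 25 minutes → 08:50 UTC.
Oakridge City is UTC−6:00: 08:50 − 6:00 = 02:50 on Dec 28.

02:50 on December 28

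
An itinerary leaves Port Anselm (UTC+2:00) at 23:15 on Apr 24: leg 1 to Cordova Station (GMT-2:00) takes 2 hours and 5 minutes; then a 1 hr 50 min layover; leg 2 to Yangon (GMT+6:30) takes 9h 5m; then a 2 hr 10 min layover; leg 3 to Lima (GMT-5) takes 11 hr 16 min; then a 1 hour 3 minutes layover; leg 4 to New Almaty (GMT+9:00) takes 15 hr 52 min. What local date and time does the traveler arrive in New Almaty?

Convert departure to UTC: 23:15 − 2:00 = 21:15 UTC on Apr 24.
Add 2 hours 5 minutes leg 1 → 23:20 UTC.
Add 1 hour and 50 minutes layover in Cordova Station → 01:10 UTC (Apr 25).
Add 9 hours 5 minutes leg 2 → 10:15 UTC.
Add 2 hours 10 minutes layover in Yangon → 12:25 UTC.
Add 11 hours and 16 minutes leg 3 → 23:41 UTC.
Add 1 hour 3 minutes layover in Lima → 00:44 UTC (Apr 26).
Add 15 hours and 52 minutes leg 4 → 16:36 UTC.
New Almaty is UTC+9:00, so local arrival = 16:36 + 9:00 = 01:36 on Apr 27.

01:36 on April 27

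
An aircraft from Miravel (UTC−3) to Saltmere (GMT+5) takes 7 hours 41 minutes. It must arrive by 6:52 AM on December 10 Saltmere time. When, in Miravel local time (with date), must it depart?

Target arrival in UTC: 6:52 AM − 5:00 = 1:52 AM on Dec 10.
Subtract 7 hours 41 minutes → departure 6:11 PM UTC on Dec 9.
Miravel is UTC−3:00: 6:11 PM − 3:00 = 3:11 PM on Dec 9.

3:11 PM on December 9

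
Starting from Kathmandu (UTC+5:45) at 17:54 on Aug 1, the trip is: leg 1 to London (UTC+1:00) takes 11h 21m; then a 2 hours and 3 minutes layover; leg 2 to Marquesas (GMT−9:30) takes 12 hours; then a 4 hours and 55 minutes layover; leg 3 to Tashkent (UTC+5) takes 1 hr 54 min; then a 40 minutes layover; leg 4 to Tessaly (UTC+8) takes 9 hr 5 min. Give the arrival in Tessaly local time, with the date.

Convert departure to UTC: 17:54 − 5:45 = 12:09 UTC on Aug 1.
Add 11 hours 21 minutes leg 1 → 23:30 UTC.
Add 2 hours 3 minutes layover in London → 01:33 UTC (Aug 2).
Add 12 hours leg 2 → 13:33 UTC.
Add 4 hours 55 minutes layover in Marquesas → 18:28 UTC.
Add 1 hour 54 minutes leg 3 → 20:22 UTC.
Add 40 minutes layover in Tashkent → 21:02 UTC.
Add 9 hours 5 minutes leg 4 → 06:07 UTC (Aug 3).
Tessaly is UTC+8:00, so local arrival = 06:07 + 8:00 = 14:07 on Aug 3.

14:07 on August 3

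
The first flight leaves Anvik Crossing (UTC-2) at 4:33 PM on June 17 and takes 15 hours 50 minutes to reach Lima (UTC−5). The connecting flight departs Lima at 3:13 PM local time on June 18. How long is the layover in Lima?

Convert departure to UTC: 4:33 PM + 2:00 = 6:33 PM UTC on Jun 17.
Add 15 hours 50 minutes flight time → 10:23 AM UTC (Jun 18).
Lima is UTC−5:00, so local arrival = 10:23 AM − 5:00 = 5:23 AM on Jun 18.
Layover = 3:13 PM − 5:23 AM = 9 hours 50 minutes.

9 hours 50 minutes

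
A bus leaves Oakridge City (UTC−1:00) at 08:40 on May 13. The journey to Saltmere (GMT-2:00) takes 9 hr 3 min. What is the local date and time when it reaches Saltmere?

16:43 on May 13

Saltmere is 1:00 behind Oakridge City.
After 9 hours 3 minutes it is 17:43 in Oakridge City.
Shift by the zone difference: 17:43 − 1:00 = 16:43 on May 13 in Saltmere.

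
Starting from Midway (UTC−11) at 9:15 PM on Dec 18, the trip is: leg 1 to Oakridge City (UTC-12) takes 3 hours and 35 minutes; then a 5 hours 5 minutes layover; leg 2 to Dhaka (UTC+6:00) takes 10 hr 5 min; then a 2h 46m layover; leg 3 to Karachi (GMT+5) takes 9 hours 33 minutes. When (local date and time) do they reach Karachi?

Convert departure to UTC: 9:15 PM + 11:00 = 8:15 AM UTC on Dec 19.
Add 3 hours 35 minutes leg 1 → 11:50 AM UTC.
Add 5 hours and 5 minutes layover in Oakridge City → 4:55 PM UTC.
Add 10 hours 5 minutes leg 2 → 3:00 AM UTC (Dec 20).
Add 2 hours and 46 minutes layover in Dhaka → 5:46 AM UTC.
Add 9 hours 33 minutes leg 3 → 3:19 PM UTC.
Karachi is UTC+5:00, so local arrival = 3:19 PM + 5:00 = 8:19 PM on Dec 20.

8:19 PM on Dec 20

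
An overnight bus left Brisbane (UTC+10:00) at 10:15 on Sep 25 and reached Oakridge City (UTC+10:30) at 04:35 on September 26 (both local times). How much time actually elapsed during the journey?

17 hours 50 minutes

Departure in UTC: 10:15 − 10:00 = 00:15 on Sep 25.
Arrival in UTC: 04:35 − 10:30 = 18:05 on Sep 25.
Elapsed = 18:05 − 00:15 = 17 hours 50 minutes.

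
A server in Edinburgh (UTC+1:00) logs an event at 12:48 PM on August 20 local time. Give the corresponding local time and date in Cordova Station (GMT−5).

In UTC: 12:48 PM − 1:00 = 11:48 AM on Aug 20.
Cordova Station is UTC−5:00: 11:48 AM − 5:00 = 6:48 AM on Aug 20.

6:48 AM on August 20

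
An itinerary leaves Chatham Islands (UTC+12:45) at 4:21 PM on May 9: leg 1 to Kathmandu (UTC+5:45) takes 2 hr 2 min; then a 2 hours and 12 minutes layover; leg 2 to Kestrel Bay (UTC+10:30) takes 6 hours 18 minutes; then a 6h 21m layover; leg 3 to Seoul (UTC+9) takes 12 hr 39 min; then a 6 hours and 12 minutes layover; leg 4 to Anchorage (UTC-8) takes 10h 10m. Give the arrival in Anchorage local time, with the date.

5:30 PM on May 10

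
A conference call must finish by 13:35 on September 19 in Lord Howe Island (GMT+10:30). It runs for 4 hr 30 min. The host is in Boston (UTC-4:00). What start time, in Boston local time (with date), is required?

Target end time in UTC: 13:35 − 10:30 = 03:05 on Sep 19.
Subtract 4 hours and 30 minutes → start 22:35 UTC on Sep 18.
Boston is UTC−4:00: 22:35 − 4:00 = 18:35 on Sep 18.

18:35 on September 18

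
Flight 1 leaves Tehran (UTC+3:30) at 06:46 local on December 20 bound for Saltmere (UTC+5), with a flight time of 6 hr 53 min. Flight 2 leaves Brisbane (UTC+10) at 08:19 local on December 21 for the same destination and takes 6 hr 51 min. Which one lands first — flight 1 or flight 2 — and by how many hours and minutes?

Flight 1 in UTC: 06:46 − 3:30 = 03:16 on Dec 20.
+6 hours 53 minutes → arrive 10:09 UTC on Dec 20.
Flight 2 in UTC: 08:19 − 10:00 = 22:19 on Dec 20.
+6 hours 51 minutes → arrive 05:10 UTC on Dec 21.
Flight 1 lands earlier by 19 hours 1 minute.

the first, by 19 hours 1 minute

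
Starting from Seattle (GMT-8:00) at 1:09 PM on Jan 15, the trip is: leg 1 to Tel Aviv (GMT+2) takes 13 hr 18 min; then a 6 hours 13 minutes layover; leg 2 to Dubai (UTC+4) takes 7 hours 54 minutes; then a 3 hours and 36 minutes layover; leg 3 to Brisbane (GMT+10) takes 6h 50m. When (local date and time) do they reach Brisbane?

Convert departure to UTC: 1:09 PM + 8:00 = 9:09 PM UTC on Jan 15.
Add 13 hours and 18 minutes leg 1 → 10:27 AM UTC (Jan 16).
Add 6 hours 13 minutes layover in Tel Aviv → 4:40 PM UTC.
Add 7 hours 54 minutes leg 2 → 12:34 AM UTC (Jan 17).
Add 3 hours 36 minutes layover in Dubai → 4:10 AM UTC.
Add 6 hours 50 minutes leg 3 → 11:00 AM UTC.
Brisbane is UTC+10:00, so local arrival = 11:00 AM + 10:00 = 9:00 PM on Jan 17.

9:00 PM on January 17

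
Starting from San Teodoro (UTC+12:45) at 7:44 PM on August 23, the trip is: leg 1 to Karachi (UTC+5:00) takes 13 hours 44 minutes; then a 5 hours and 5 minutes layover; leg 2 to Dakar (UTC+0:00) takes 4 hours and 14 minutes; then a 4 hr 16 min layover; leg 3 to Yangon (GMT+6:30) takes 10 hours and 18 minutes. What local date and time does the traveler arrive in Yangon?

3:06 AM on August 25

Convert departure to UTC: 7:44 PM − 12:45 = 6:59 AM UTC on Aug 23.
Add 13 hours 44 minutes leg 1 → 8:43 PM UTC.
Add 5 hours 5 minutes layover in Karachi → 1:48 AM UTC (Aug 24).
Add 4 hours 14 minutes leg 2 → 6:02 AM UTC.
Add 4 hours and 16 minutes layover in Dakar → 10:18 AM UTC.
Add 10 hours 18 minutes leg 3 → 8:36 PM UTC.
Yangon is UTC+6:30, so local arrival = 8:36 PM + 6:30 = 3:06 AM on Aug 25.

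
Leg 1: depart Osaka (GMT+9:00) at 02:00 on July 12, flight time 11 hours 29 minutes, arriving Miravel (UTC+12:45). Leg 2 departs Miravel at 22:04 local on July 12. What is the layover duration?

4 hours 50 minutes

Convert departure to UTC: 02:00 − 9:00 = 17:00 UTC on Jul 11.
Add 11 hours 29 minutes flight time → 04:29 UTC (Jul 12).
Miravel is UTC+12:45, so local arrival = 04:29 + 12:45 = 17:14 on Jul 12.
Layover = 22:04 − 17:14 = 4 hours 50 minutes.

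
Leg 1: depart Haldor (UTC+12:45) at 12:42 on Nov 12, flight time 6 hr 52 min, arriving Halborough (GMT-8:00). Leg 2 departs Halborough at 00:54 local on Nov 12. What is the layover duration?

2 hours 5 minutes

Convert departure to UTC: 12:42 − 12:45 = 23:57 UTC on Nov 11.
Add 6 hours 52 minutes flight time → 06:49 UTC (Nov 12).
Halborough is UTC−8:00, so local arrival = 06:49 − 8:00 = 22:49 on Nov 11.
Layover = 00:54 − 22:49 (+1 day) = 2 hours 5 minutes.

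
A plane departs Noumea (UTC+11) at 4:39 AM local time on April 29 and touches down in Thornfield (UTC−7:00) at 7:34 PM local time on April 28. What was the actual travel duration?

Departure in UTC: 4:39 AM − 11:00 = 5:39 PM on Apr 28.
Arrival in UTC: 7:34 PM + 7:00 = 2:34 AM on Apr 29.
Elapsed = 2:34 AM − 5:39 PM (+1 day) = 8 hours 55 minutes.

8 hours 55 minutes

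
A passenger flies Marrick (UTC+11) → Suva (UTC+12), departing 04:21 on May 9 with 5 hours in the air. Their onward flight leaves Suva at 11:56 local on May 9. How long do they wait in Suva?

1 hour 35 minutes

Convert departure to UTC: 04:21 − 11:00 = 17:21 UTC on May 8.
Add 5 hours flight time → 22:21 UTC.
Suva is UTC+12:00, so local arrival = 22:21 + 12:00 = 10:21 on May 9.
Layover = 11:56 − 10:21 = 1 hour 35 minutes.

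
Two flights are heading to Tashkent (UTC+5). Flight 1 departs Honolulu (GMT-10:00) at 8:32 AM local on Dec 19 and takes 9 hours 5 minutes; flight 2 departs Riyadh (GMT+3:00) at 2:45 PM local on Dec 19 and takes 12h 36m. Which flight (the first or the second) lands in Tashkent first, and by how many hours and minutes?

Flight 1 in UTC: 8:32 AM + 10:00 = 6:32 PM on Dec 19.
+9 hours 5 minutes → arrive 3:37 AM UTC on Dec 20.
Flight 2 in UTC: 2:45 PM − 3:00 = 11:45 AM on Dec 19.
+12 hours and 36 minutes → arrive 12:21 AM UTC on Dec 20.
Flight 2 lands earlier by 3 hours 16 minutes.

the second, by 3 hours 16 minutes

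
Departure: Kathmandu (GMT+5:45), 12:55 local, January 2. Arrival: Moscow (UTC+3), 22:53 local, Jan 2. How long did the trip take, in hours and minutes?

Departure in UTC: 12:55 − 5:45 = 07:10 on Jan 2.
Arrival in UTC: 22:53 − 3:00 = 19:53 on Jan 2.
Elapsed = 19:53 − 07:10 = 12 hours 43 minutes.

12 hours 43 minutes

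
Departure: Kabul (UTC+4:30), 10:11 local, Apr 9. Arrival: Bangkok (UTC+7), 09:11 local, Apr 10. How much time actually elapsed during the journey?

Bangkok is 2:30 ahead of Kabul.
Clock-face elapsed time (ignoring zones) is 23 hours.
Actual elapsed = 23 hours − 2:30 = 20 hours 30 minutes.

20 hours 30 minutes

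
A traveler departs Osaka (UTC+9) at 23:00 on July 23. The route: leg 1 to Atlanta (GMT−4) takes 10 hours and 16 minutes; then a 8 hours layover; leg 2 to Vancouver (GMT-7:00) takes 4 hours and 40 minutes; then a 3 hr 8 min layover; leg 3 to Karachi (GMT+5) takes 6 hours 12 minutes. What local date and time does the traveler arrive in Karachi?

03:16 on July 25

Convert departure to UTC: 23:00 − 9:00 = 14:00 UTC on Jul 23.
Add 10 hours and 16 minutes leg 1 → 00:16 UTC (Jul 24).
Add 8 hours layover in Atlanta → 08:16 UTC.
Add 4 hours and 40 minutes leg 2 → 12:56 UTC.
Add 3 hours 8 minutes layover in Vancouver → 16:04 UTC.
Add 6 hours 12 minutes leg 3 → 22:16 UTC.
Karachi is UTC+5:00, so local arrival = 22:16 + 5:00 = 03:16 on Jul 25.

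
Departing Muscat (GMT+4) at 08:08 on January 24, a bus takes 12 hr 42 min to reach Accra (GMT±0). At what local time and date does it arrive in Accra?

Convert departure to UTC: 08:08 − 4:00 = 04:08 UTC on Jan 24.
Add 12 hours and 42 minutes travel time → 16:50 UTC.
Accra is UTC+0, so local arrival is the same: 16:50 on Jan 24.

16:50 on Jan 24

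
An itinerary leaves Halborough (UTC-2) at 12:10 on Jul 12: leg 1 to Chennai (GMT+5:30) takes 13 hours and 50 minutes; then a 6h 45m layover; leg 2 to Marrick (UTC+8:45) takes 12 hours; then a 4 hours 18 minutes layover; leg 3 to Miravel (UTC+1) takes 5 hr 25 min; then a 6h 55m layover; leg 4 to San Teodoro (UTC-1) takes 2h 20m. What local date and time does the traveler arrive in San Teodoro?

Convert departure to UTC: 12:10 + 2:00 = 14:10 UTC on Jul 12.
Add 13 hours 50 minutes leg 1 → 04:00 UTC (Jul 13).
Add 6 hours and 45 minutes layover in Chennai → 10:45 UTC.
Add 12 hours leg 2 → 22:45 UTC.
Add 4 hours 18 minutes layover in Marrick → 03:03 UTC (Jul 14).
Add 5 hours and 25 minutes leg 3 → 08:28 UTC.
Add 6 hours 55 minutes layover in Miravel → 15:23 UTC.
Add 2 hours and 20 minutes leg 4 → 17:43 UTC.
San Teodoro is UTC−1:00, so local arrival = 17:43 − 1:00 = 16:43 on Jul 14.

16:43 on July 14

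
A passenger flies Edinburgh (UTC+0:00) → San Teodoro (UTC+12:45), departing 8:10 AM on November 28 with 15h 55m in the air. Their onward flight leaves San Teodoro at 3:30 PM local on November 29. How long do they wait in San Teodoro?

Edinburgh is at UTC+0, so departure is already 8:10 AM UTC on Nov 28.
Add 15 hours and 55 minutes flight time → 12:05 AM UTC (Nov 29).
San Teodoro is UTC+12:45, so local arrival = 12:05 AM + 12:45 = 12:50 PM on Nov 29.
Layover = 3:30 PM − 12:50 PM = 2 hours 40 minutes.

2 hours 40 minutes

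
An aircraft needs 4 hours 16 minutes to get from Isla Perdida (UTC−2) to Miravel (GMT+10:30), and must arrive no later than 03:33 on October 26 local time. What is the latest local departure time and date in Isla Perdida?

10:47 on Oct 25

Target arrival in UTC: 03:33 − 10:30 = 17:03 on Oct 25.
Subtract 4 hours and 16 minutes → departure 12:47 UTC on Oct 25.
Isla Perdida is UTC−2:00: 12:47 − 2:00 = 10:47 on Oct 25.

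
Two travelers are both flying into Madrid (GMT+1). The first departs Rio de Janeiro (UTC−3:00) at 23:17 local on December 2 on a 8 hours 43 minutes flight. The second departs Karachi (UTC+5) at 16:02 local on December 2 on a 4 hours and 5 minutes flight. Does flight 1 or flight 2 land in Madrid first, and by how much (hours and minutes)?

the second, by 19 hours 53 minutes

Flight 1 in UTC: 23:17 + 3:00 = 02:17 on Dec 3.
+8 hours 43 minutes → arrive 11:00 UTC on Dec 3.
Flight 2 in UTC: 16:02 − 5:00 = 11:02 on Dec 2.
+4 hours 5 minutes → arrive 15:07 UTC on Dec 2.
Flight 2 lands earlier by 19 hours 53 minutes.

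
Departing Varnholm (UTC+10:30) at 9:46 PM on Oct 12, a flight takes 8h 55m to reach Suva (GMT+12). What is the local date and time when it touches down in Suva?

8:11 AM on October 13

Convert departure to UTC: 9:46 PM − 10:30 = 11:16 AM UTC on Oct 12.
Add 8 hours and 55 minutes travel time → 8:11 PM UTC.
Suva is UTC+12:00, so local arrival = 8:11 PM + 12:00 = 8:11 AM on Oct 13.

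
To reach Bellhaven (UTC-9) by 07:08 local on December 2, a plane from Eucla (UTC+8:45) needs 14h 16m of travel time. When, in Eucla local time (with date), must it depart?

10:37 on December 2

Target arrival in UTC: 07:08 + 9:00 = 16:08 on Dec 2.
Subtract 14 hours and 16 minutes → departure 01:52 UTC on Dec 2.
Eucla is UTC+8:45: 01:52 + 8:45 = 10:37 on Dec 2.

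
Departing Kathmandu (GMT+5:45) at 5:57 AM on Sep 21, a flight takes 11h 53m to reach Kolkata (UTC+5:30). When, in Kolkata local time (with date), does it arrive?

5:35 PM on September 21

Kolkata is 0:15 behind Kathmandu.
After 11 hours 53 minutes it is 5:50 PM in Kathmandu.
Shift by the zone difference: 5:50 PM − 0:15 = 5:35 PM on Sep 21 in Kolkata.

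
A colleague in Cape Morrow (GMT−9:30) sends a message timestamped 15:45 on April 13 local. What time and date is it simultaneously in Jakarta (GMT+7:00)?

08:15 on April 14

In UTC: 15:45 + 9:30 = 01:15 on Apr 14.
Jakarta is UTC+7:00: 01:15 + 7:00 = 08:15 on Apr 14.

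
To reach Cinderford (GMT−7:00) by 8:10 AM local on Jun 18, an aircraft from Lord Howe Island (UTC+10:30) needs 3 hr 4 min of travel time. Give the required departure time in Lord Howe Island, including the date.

10:36 PM on Jun 18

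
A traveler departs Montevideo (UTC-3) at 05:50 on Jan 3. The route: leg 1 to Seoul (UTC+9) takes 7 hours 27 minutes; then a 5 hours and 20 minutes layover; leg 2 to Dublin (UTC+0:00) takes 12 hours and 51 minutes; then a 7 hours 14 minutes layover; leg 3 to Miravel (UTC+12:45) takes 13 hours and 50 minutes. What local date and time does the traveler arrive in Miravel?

20:17 on January 5

Convert departure to UTC: 05:50 + 3:00 = 08:50 UTC on Jan 3.
Add 7 hours and 27 minutes leg 1 → 16:17 UTC.
Add 5 hours and 20 minutes layover in Seoul → 21:37 UTC.
Add 12 hours 51 minutes leg 2 → 10:28 UTC (Jan 4).
Add 7 hours and 14 minutes layover in Dublin → 17:42 UTC.
Add 13 hours 50 minutes leg 3 → 07:32 UTC (Jan 5).
Miravel is UTC+12:45, so local arrival = 07:32 + 12:45 = 20:17 on Jan 5.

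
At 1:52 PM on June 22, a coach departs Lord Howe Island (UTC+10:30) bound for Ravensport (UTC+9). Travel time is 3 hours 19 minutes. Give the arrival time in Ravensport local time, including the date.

3:41 PM on June 22

Convert departure to UTC: 1:52 PM − 10:30 = 3:22 AM UTC on Jun 22.
Add 3 hours and 19 minutes travel time → 6:41 AM UTC.
Ravensport is UTC+9:00, so local arrival = 6:41 AM + 9:00 = 3:41 PM on Jun 22.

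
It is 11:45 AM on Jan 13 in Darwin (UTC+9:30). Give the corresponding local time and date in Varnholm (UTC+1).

3:15 AM on January 13

In UTC: 11:45 AM − 9:30 = 2:15 AM on Jan 13.
Varnholm is UTC+1:00: 2:15 AM + 1:00 = 3:15 AM on Jan 13.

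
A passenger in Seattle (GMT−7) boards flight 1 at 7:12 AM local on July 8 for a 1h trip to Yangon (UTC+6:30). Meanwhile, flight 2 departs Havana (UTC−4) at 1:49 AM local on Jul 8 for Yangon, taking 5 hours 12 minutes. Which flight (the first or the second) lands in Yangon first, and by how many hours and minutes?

Flight 1 in UTC: 7:12 AM + 7:00 = 2:12 PM on Jul 8.
+1 hour → arrive 3:12 PM UTC on Jul 8.
Flight 2 in UTC: 1:49 AM + 4:00 = 5:49 AM on Jul 8.
+5 hours and 12 minutes → arrive 11:01 AM UTC on Jul 8.
Flight 2 lands earlier by 4 hours 11 minutes.

the second, by 4 hours 11 minutes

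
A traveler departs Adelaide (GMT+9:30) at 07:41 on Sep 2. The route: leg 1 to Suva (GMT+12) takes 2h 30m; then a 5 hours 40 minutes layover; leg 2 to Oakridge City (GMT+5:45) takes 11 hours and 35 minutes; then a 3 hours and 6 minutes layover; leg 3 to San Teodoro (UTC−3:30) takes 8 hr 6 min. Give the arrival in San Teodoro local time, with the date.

01:38 on Sep 3

Convert departure to UTC: 07:41 − 9:30 = 22:11 UTC on Sep 1.
Add 2 hours 30 minutes leg 1 → 00:41 UTC (Sep 2).
Add 5 hours 40 minutes layover in Suva → 06:21 UTC.
Add 11 hours 35 minutes leg 2 → 17:56 UTC.
Add 3 hours 6 minutes layover in Oakridge City → 21:02 UTC.
Add 8 hours and 6 minutes leg 3 → 05:08 UTC (Sep 3).
San Teodoro is UTC−3:30, so local arrival = 05:08 − 3:30 = 01:38 on Sep 3.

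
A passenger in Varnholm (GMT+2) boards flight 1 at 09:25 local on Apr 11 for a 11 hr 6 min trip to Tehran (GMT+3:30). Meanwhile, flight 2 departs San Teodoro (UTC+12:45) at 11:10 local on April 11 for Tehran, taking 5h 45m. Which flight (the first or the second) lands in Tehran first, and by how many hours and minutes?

Flight 1 in UTC: 09:25 − 2:00 = 07:25 on Apr 11.
+11 hours and 6 minutes → arrive 18:31 UTC on Apr 11.
Flight 2 in UTC: 11:10 − 12:45 = 22:25 on Apr 10.
+5 hours 45 minutes → arrive 04:10 UTC on Apr 11.
Flight 2 lands earlier by 14 hours 21 minutes.

the second, by 14 hours 21 minutes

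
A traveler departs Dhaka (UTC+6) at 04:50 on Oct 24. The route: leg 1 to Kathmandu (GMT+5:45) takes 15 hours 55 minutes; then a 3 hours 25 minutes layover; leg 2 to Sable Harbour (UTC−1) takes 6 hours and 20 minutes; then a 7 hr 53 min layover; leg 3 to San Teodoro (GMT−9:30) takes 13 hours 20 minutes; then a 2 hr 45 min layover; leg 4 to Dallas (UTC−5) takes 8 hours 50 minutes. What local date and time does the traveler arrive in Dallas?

Convert departure to UTC: 04:50 − 6:00 = 22:50 UTC on Oct 23.
Add 15 hours 55 minutes leg 1 → 14:45 UTC (Oct 24).
Add 3 hours and 25 minutes layover in Kathmandu → 18:10 UTC.
Add 6 hours and 20 minutes leg 2 → 00:30 UTC (Oct 25).
Add 7 hours 53 minutes layover in Sable Harbour → 08:23 UTC.
Add 13 hours 20 minutes leg 3 → 21:43 UTC.
Add 2 hours and 45 minutes layover in San Teodoro → 00:28 UTC (Oct 26).
Add 8 hours 50 minutes leg 4 → 09:18 UTC.
Dallas is UTC−5:00, so local arrival = 09:18 − 5:00 = 04:18 on Oct 26.

04:18 on October 26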